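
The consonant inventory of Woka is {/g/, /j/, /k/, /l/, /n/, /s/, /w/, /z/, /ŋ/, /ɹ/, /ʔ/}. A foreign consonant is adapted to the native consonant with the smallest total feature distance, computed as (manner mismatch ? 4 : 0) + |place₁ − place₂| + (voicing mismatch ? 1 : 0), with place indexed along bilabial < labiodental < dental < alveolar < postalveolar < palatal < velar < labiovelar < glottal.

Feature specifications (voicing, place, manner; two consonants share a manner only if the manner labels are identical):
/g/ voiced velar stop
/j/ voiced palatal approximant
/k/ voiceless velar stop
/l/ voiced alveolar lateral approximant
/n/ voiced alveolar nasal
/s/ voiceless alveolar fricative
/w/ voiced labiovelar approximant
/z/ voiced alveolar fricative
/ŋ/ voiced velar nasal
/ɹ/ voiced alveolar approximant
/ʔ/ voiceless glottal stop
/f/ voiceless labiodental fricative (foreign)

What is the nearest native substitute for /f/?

/s/ is closest: same manner (fricative), place distance 2 (labiodental→alveolar), same voicing; total 2. Next closest is /z/ at distance 3.

s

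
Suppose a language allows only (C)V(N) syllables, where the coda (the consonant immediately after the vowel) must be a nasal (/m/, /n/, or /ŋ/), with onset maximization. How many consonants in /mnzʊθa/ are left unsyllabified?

Under (C)V(N), the unsyllabifiable consonants are /m/, /n/ (only a nasal (/m/, /n/, or /ŋ/) is licensed in coda position; onsets are limited to one consonant).

2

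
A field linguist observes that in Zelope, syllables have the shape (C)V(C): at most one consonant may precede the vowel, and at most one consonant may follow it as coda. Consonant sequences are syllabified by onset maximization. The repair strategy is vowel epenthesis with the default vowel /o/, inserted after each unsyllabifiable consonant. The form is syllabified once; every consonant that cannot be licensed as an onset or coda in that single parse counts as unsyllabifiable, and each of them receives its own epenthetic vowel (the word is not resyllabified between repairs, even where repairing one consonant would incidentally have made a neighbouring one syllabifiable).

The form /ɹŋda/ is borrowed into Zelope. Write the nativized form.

ɹoŋoda

Under (C)V(C), the unsyllabifiable consonants are /ɹ/, /ŋ/ (at most one coda consonant is licensed; onsets are limited to one consonant).
Inserting the epenthetic vowel yields /ɹ/ → /ɹo/, /ŋ/ → /ŋo/.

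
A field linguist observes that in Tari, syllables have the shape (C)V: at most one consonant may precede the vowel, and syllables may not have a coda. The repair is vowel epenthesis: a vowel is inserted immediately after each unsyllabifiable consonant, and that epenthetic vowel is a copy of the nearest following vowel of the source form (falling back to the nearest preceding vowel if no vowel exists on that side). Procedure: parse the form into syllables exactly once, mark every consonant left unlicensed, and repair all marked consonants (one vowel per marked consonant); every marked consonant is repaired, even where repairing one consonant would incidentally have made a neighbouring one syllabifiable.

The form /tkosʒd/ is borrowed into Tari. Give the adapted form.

tokosoʒodo

The consonants /t/, /s/, /ʒ/, /d/ cannot be parsed into a legal (C)V syllable (no codas are permitted; onsets are limited to one consonant).
Inserting the epenthetic vowel yields /t/ → /to/, /s/ → /so/, /ʒ/ → /ʒo/, /d/ → /do/.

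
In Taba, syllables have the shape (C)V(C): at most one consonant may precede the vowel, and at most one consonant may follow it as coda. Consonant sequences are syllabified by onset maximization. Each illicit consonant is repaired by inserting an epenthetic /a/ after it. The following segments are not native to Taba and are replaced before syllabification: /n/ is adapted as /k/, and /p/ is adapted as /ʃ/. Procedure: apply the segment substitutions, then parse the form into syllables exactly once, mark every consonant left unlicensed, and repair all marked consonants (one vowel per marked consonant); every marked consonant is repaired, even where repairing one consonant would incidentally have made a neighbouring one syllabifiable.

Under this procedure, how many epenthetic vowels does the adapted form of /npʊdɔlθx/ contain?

After substitution the input is /kʃʊdɔlθx/.
The unsyllabifiable consonants are /k/, /θ/, /x/; each receives one epenthetic vowel.

3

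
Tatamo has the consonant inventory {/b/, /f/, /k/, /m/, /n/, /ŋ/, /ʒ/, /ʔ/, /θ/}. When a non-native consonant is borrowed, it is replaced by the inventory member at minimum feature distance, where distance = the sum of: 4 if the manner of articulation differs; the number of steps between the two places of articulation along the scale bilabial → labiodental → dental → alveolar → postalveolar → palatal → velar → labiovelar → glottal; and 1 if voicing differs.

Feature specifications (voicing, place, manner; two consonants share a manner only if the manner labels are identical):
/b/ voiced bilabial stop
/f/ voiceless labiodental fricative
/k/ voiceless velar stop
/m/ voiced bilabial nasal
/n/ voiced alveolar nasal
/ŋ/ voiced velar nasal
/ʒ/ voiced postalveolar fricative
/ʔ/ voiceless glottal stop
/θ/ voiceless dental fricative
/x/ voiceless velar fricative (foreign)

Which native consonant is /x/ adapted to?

ʒ

/ʒ/ is closest: same manner (fricative), place distance 2 (velar→postalveolar), voicing differs (+1); total 3. Next closest is /k/ at distance 4.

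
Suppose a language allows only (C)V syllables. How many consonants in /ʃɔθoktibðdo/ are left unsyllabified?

3

Under (C)V, the unsyllabifiable consonants are /k/, /b/, /ð/ (no codas are permitted; onsets are limited to one consonant).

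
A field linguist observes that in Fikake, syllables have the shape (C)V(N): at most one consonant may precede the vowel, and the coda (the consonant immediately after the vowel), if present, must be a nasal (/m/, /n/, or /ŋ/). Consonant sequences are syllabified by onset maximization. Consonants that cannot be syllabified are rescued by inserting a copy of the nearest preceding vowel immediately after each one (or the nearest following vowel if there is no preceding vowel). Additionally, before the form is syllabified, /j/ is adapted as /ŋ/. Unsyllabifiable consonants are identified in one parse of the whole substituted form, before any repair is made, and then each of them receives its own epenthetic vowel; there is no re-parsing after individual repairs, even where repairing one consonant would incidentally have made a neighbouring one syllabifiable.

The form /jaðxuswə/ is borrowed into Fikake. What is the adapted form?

Substitution: /j/ → /ŋ/, giving /ŋaðxuswə/.
Syllabifying with onset maximization leaves /ð/, /s/ stranded (only a nasal (/m/, /n/, or /ŋ/) is licensed in coda position; onsets are limited to one consonant).
Epenthesis after each stranded consonant: /ð/ → /ða/, /s/ → /su/.

ŋaðaxusuwə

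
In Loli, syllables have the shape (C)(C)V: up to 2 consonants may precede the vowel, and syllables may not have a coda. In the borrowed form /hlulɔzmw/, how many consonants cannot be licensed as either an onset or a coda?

Under (C)(C)V, the unsyllabifiable consonants are /z/, /m/, /w/ (no codas are permitted; onsets may contain at most 2 consonants).

3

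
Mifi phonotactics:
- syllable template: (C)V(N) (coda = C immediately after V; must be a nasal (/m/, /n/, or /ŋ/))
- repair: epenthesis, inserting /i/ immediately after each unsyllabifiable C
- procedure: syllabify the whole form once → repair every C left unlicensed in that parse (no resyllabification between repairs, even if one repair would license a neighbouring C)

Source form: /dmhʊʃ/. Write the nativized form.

Syllabifying with onset maximization leaves /d/, /m/, /ʃ/ stranded (only a nasal (/m/, /n/, or /ŋ/) is licensed in coda position; onsets are limited to one consonant).
Epenthesis after each stranded consonant: /d/ → /di/, /m/ → /mi/, /ʃ/ → /ʃi/.

dimihʊʃi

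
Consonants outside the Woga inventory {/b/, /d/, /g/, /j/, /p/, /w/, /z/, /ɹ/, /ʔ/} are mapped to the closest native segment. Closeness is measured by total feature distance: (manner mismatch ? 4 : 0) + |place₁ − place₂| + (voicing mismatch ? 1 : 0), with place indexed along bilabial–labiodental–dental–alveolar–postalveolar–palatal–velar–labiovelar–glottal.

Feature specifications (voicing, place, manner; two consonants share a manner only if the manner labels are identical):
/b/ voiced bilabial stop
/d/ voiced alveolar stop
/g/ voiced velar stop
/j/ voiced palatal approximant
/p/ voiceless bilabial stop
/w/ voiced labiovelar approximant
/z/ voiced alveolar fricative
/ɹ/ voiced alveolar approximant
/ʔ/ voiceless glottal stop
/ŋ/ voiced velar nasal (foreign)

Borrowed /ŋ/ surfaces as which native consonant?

g

/g/ is closest: manner differs (nasal→stop, +4), place distance 0 (velar→velar), same voicing; total 4. Next closest is /j/ at distance 5.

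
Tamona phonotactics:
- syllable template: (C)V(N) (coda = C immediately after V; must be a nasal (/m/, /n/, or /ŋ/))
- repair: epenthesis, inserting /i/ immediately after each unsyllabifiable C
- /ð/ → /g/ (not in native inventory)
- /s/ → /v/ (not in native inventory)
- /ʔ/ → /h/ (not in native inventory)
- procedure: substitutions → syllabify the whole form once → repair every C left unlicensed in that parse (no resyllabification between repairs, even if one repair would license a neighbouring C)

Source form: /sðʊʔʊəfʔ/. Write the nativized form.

vigʊhʊəfihi

Substitution: /s/ → /v/, /ð/ → /g/, /ʔ/ → /h/, giving /vgʊhʊəfh/.
Syllabifying with onset maximization leaves /v/, /f/, /h/ stranded (only a nasal (/m/, /n/, or /ŋ/) is licensed in coda position; onsets are limited to one consonant).
Epenthesis after each stranded consonant: /v/ → /vi/, /f/ → /fi/, /h/ → /hi/.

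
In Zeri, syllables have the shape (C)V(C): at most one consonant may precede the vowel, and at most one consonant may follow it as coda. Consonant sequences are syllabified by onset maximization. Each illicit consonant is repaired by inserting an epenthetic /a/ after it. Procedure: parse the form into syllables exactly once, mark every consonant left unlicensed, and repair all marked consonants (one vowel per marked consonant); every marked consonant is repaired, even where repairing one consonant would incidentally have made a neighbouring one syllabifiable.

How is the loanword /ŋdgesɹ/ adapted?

Syllabifying with onset maximization leaves /ŋ/, /d/, /ɹ/ stranded (at most one coda consonant is licensed; onsets are limited to one consonant).
Each unlicensed consonant becomes the onset of a new syllable: /ŋ/ → /ŋa/, /d/ → /da/, /ɹ/ → /ɹa/.

ŋadagesɹa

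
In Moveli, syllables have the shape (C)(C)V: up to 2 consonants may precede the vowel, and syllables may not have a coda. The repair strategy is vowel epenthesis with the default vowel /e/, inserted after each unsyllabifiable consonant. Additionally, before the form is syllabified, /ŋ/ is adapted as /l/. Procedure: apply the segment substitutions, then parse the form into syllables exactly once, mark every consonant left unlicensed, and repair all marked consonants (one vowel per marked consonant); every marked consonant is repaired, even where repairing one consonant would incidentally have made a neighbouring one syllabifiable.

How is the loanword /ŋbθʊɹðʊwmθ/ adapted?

lebθʊɹðʊwemeθe

Substitution: /ŋ/ → /l/, giving /lbθʊɹðʊwmθ/.
Syllabifying with onset maximization leaves /l/, /w/, /m/, /θ/ stranded (no codas are permitted; onsets may contain at most 2 consonants).
Inserting the epenthetic vowel yields /l/ → /le/, /w/ → /we/, /m/ → /me/, /θ/ → /θe/.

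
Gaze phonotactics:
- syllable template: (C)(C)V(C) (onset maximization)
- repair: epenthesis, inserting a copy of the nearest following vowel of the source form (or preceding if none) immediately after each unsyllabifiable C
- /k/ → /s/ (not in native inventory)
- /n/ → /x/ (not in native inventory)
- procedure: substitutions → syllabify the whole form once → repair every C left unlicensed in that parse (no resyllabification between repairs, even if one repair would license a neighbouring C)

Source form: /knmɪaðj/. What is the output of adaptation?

Substitution: /k/ → /s/, /n/ → /x/, giving /sxmɪaðj/.
The consonants /s/, /j/ cannot be parsed into a legal (C)(C)V(C) syllable (at most one coda consonant is licensed; onsets may contain at most 2 consonants).
Inserting the epenthetic vowel yields /s/ → /sɪ/, /j/ → /ja/.

sɪxmɪaðja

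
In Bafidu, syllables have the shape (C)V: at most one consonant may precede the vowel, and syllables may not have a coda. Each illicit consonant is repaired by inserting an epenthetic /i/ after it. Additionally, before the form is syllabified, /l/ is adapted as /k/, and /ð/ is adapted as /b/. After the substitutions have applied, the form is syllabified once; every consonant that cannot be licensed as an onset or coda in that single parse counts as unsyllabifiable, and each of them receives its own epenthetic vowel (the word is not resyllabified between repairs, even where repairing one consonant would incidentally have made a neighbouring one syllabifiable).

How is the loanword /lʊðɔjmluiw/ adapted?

kʊbɔjimikuiwi

Substitution: /l/ → /k/, /ð/ → /b/, giving /kʊbɔjmkuiw/.
Syllabifying with onset maximization leaves /j/, /m/, /w/ stranded (no codas are permitted; onsets are limited to one consonant).
Each unlicensed consonant becomes the onset of a new syllable: /j/ → /ji/, /m/ → /mi/, /w/ → /wi/.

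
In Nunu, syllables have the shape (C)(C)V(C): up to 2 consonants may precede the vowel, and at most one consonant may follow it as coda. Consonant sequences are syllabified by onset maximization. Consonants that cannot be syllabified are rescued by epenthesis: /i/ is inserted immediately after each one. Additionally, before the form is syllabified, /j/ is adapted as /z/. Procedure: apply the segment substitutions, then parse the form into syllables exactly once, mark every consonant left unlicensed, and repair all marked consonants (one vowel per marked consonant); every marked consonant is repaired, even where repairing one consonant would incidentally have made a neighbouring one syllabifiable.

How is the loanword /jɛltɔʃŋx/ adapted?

Substitution: /j/ → /z/, giving /zɛltɔʃŋx/.
Under (C)(C)V(C), the unsyllabifiable consonants are /ŋ/, /x/ (at most one coda consonant is licensed; onsets may contain at most 2 consonants).
Epenthesis after each stranded consonant: /ŋ/ → /ŋi/, /x/ → /xi/.

zɛltɔʃŋixi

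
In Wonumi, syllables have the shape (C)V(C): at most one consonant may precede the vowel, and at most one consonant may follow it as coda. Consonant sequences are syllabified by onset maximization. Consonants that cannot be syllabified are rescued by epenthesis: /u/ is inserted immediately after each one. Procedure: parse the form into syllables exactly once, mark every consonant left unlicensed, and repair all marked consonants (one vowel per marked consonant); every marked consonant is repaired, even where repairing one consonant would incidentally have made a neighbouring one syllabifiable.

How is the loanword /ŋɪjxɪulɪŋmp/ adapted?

Under (C)V(C), the unsyllabifiable consonants are /m/, /p/ (at most one coda consonant is licensed; onsets are limited to one consonant).
Epenthesis after each stranded consonant: /m/ → /mu/, /p/ → /pu/.

ŋɪjxɪulɪŋmupu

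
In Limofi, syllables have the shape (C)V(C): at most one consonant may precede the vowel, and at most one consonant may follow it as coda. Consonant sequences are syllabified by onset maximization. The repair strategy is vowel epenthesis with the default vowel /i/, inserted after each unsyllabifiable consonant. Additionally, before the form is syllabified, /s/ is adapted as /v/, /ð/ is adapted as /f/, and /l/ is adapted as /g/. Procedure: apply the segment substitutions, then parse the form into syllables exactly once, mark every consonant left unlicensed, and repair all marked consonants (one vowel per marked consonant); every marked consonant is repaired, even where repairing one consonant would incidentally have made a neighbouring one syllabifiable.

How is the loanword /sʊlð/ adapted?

vʊgfi

Substitution: /s/ → /v/, /l/ → /g/, /ð/ → /f/, giving /vʊgf/.
The consonants /f/ cannot be parsed into a legal (C)V(C) syllable (at most one coda consonant is licensed; onsets are limited to one consonant).
Epenthesis after each stranded consonant: /f/ → /fi/.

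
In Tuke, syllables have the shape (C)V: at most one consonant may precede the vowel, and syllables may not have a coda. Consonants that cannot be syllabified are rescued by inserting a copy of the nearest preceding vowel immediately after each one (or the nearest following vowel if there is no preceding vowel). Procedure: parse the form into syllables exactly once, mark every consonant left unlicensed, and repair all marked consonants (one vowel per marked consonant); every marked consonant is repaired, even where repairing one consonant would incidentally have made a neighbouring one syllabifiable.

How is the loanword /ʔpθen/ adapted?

ʔepeθene

Syllabifying with onset maximization leaves /ʔ/, /p/, /n/ stranded (no codas are permitted; onsets are limited to one consonant).
Each unlicensed consonant becomes the onset of a new syllable: /ʔ/ → /ʔe/, /p/ → /pe/, /n/ → /ne/.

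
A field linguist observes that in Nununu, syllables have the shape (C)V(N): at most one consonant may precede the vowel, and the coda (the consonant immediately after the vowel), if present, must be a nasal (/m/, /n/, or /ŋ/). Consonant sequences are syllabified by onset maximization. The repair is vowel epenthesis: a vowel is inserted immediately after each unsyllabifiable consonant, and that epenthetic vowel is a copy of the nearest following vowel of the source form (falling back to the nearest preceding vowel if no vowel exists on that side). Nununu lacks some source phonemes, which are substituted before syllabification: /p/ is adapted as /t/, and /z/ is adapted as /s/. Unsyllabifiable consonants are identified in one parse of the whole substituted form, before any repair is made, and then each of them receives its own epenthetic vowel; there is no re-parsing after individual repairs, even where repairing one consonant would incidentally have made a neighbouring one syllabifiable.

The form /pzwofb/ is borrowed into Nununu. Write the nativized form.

Substitution: /p/ → /t/, /z/ → /s/, giving /tswofb/.
Under (C)V(N), the unsyllabifiable consonants are /t/, /s/, /f/, /b/ (only a nasal (/m/, /n/, or /ŋ/) is licensed in coda position; onsets are limited to one consonant).
Epenthesis after each stranded consonant: /t/ → /to/, /s/ → /so/, /f/ → /fo/, /b/ → /bo/.

tosowofobo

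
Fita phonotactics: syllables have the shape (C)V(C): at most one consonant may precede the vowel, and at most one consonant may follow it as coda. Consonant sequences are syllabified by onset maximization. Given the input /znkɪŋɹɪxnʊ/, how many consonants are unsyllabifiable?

The consonants /z/, /n/ cannot be parsed into a legal (C)V(C) syllable (at most one coda consonant is licensed; onsets are limited to one consonant).

2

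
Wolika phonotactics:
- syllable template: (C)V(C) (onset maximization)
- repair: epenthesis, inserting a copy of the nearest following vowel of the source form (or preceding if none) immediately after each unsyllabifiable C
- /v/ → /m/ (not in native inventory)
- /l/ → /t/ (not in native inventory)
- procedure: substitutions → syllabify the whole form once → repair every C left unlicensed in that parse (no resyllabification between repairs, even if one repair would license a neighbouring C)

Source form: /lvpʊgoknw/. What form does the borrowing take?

Substitution: /l/ → /t/, /v/ → /m/, giving /tmpʊgoknw/.
Syllabifying with onset maximization leaves /t/, /m/, /n/, /w/ stranded (at most one coda consonant is licensed; onsets are limited to one consonant).
Inserting the epenthetic vowel yields /t/ → /tʊ/, /m/ → /mʊ/, /n/ → /no/, /w/ → /wo/.

tʊmʊpʊgoknowo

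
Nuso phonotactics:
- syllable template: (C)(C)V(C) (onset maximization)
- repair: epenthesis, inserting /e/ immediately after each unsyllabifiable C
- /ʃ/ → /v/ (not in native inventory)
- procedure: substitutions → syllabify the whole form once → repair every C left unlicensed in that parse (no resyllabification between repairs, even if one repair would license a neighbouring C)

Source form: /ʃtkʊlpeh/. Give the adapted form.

vetkʊlpeh

Substitution: /ʃ/ → /v/, giving /vtkʊlpeh/.
The consonants /v/ cannot be parsed into a legal (C)(C)V(C) syllable (at most one coda consonant is licensed; onsets may contain at most 2 consonants).
Epenthesis after each stranded consonant: /v/ → /ve/.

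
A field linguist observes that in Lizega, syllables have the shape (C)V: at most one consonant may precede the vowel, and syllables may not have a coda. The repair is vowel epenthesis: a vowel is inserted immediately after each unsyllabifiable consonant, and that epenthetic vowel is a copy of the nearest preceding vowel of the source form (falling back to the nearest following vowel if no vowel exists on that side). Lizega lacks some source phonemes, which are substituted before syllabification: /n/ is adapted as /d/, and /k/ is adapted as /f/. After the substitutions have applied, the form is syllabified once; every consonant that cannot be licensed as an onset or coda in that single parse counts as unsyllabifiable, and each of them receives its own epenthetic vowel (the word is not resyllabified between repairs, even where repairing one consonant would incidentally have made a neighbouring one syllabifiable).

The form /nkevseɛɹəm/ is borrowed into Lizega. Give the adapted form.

defeveseɛɹəmə

Substitution: /n/ → /d/, /k/ → /f/, giving /dfevseɛɹəm/.
Under (C)V, the unsyllabifiable consonants are /d/, /v/, /m/ (no codas are permitted; onsets are limited to one consonant).
Inserting the epenthetic vowel yields /d/ → /de/, /v/ → /ve/, /m/ → /mə/.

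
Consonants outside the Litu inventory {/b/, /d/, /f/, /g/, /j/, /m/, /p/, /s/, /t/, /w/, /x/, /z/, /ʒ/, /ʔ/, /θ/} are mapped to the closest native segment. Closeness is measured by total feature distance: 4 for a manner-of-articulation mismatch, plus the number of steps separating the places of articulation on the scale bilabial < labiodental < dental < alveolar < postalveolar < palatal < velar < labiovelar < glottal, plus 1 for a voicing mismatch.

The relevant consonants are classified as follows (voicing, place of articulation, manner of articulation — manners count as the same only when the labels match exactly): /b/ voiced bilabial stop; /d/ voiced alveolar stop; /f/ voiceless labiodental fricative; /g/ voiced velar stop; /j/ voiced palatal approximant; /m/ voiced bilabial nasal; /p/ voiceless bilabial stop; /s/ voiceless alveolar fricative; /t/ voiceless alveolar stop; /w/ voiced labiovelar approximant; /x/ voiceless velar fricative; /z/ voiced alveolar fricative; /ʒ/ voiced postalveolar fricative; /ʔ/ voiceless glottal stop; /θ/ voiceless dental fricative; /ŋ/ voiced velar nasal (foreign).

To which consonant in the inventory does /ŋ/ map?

/g/ is closest: manner differs (nasal→stop, +4), place distance 0 (velar→velar), same voicing; total 4. Next closest is /j/ at distance 5.

g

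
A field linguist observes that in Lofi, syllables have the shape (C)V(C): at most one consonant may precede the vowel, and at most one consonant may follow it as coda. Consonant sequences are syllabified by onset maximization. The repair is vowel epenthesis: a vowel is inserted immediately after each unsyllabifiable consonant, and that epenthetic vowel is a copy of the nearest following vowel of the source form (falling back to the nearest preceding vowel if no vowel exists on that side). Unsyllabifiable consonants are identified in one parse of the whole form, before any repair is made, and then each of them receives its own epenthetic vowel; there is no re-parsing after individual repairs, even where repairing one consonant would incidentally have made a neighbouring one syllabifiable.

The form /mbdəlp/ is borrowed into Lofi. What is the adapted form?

The consonants /m/, /b/, /p/ cannot be parsed into a legal (C)V(C) syllable (at most one coda consonant is licensed; onsets are limited to one consonant).
Inserting the epenthetic vowel yields /m/ → /mə/, /b/ → /bə/, /p/ → /pə/.

məbədəlpə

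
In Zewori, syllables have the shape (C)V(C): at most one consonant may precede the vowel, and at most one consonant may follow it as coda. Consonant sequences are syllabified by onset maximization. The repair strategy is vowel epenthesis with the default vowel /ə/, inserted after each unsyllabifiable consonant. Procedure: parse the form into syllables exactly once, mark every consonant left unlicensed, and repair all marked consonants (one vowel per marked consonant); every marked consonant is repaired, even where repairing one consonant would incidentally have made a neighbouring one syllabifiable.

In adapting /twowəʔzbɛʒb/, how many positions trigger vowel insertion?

The unsyllabifiable consonants are /t/, /z/, /b/; each receives one epenthetic vowel.

3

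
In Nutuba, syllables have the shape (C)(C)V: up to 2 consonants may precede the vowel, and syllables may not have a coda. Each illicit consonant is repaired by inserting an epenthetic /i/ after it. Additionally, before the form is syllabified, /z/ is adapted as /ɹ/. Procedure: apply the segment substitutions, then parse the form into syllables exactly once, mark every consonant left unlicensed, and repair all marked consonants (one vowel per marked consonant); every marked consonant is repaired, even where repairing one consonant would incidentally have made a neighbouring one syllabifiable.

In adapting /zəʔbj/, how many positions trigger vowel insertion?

After substitution the input is /ɹəʔbj/.
The unsyllabifiable consonants are /ʔ/, /b/, /j/; each receives one epenthetic vowel.

3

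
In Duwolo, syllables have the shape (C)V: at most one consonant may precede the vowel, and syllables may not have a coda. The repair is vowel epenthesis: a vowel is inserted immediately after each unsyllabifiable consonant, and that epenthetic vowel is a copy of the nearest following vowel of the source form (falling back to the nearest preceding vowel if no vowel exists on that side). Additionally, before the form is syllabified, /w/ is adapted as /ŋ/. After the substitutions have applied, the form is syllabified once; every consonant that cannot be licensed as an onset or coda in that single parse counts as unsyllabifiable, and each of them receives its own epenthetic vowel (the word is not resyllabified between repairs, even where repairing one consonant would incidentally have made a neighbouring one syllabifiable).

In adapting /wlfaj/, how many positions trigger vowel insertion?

3

After substitution the input is /ŋlfaj/.
The unsyllabifiable consonants are /ŋ/, /l/, /j/; each receives one epenthetic vowel.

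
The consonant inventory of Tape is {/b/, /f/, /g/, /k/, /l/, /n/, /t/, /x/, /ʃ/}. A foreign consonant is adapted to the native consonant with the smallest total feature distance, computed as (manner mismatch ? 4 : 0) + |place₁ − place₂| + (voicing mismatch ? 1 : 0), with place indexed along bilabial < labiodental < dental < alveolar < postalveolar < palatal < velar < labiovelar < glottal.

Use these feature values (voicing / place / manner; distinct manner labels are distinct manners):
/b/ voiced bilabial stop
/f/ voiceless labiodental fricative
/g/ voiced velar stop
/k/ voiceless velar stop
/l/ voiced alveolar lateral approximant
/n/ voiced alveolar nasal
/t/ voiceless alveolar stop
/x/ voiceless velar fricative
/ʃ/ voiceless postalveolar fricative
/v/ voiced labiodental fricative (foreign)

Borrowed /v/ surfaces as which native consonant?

f

/f/ is closest: same manner (fricative), place distance 0 (labiodental→labiodental), voicing differs (+1); total 1. Next closest is /ʃ/ at distance 4.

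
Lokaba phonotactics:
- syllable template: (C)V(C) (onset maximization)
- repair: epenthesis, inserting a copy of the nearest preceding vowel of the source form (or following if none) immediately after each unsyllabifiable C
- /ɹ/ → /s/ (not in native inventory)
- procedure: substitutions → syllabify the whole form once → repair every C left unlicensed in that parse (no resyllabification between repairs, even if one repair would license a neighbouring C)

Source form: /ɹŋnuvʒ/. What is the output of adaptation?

Substitution: /ɹ/ → /s/, giving /sŋnuvʒ/.
Under (C)V(C), the unsyllabifiable consonants are /s/, /ŋ/, /ʒ/ (at most one coda consonant is licensed; onsets are limited to one consonant).
Each unlicensed consonant becomes the onset of a new syllable: /s/ → /su/, /ŋ/ → /ŋu/, /ʒ/ → /ʒu/.

suŋunuvʒu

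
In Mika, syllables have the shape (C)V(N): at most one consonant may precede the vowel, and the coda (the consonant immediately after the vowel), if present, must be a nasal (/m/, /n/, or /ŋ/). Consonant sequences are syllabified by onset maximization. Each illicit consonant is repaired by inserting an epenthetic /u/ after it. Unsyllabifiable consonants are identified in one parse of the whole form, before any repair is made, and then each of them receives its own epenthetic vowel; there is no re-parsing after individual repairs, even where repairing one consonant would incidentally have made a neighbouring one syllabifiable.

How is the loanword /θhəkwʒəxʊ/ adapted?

θuhəkuwuʒəxʊ

Syllabifying with onset maximization leaves /θ/, /k/, /w/ stranded (only a nasal (/m/, /n/, or /ŋ/) is licensed in coda position; onsets are limited to one consonant).
Each unlicensed consonant becomes the onset of a new syllable: /θ/ → /θu/, /k/ → /ku/, /w/ → /wu/.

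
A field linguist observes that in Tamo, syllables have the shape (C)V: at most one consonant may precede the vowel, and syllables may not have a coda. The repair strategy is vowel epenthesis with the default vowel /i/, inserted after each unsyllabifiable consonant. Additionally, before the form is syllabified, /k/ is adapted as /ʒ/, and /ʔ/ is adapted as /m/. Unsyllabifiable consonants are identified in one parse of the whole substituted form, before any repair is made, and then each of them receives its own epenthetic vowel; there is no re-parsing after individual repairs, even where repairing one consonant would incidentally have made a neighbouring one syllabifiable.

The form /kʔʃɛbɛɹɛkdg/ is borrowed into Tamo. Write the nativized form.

Substitution: /k/ → /ʒ/, /ʔ/ → /m/, giving /ʒmʃɛbɛɹɛʒdg/.
The consonants /ʒ/, /m/, /ʒ/, /d/, /g/ cannot be parsed into a legal (C)V syllable (no codas are permitted; onsets are limited to one consonant).
Inserting the epenthetic vowel yields /ʒ/ → /ʒi/, /m/ → /mi/, /ʒ/ → /ʒi/, /d/ → /di/, /g/ → /gi/.

ʒimiʃɛbɛɹɛʒidigi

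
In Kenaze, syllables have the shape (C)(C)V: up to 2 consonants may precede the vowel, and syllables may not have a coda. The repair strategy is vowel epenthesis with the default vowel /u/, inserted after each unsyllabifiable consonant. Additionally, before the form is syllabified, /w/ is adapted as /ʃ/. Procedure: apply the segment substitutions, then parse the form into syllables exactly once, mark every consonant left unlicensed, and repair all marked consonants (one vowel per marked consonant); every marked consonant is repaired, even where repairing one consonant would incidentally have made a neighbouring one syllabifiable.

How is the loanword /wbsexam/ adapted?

Substitution: /w/ → /ʃ/, giving /ʃbsexam/.
Syllabifying with onset maximization leaves /ʃ/, /m/ stranded (no codas are permitted; onsets may contain at most 2 consonants).
Each unlicensed consonant becomes the onset of a new syllable: /ʃ/ → /ʃu/, /m/ → /mu/.

ʃubsexamu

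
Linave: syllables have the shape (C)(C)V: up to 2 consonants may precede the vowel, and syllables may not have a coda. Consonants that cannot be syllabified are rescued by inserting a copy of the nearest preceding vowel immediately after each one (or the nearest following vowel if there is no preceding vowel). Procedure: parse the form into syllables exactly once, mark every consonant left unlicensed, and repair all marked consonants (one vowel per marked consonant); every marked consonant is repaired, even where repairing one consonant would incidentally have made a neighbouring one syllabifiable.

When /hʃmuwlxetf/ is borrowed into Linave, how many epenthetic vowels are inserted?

4

The unsyllabifiable consonants are /h/, /w/, /t/, /f/; each receives one epenthetic vowel.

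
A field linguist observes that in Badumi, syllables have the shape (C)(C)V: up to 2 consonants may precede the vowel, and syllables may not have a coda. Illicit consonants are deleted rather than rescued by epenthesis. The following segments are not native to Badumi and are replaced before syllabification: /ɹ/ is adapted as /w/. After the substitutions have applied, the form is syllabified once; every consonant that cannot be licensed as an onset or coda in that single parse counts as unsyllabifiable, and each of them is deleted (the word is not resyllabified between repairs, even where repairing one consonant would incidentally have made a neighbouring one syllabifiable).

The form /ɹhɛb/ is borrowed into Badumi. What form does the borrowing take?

whɛ

Substitution: /ɹ/ → /w/, giving /whɛb/.
The consonants /b/ cannot be parsed into a legal (C)(C)V syllable (no codas are permitted; onsets may contain at most 2 consonants).
Each unlicensed consonant is deleted: /b/.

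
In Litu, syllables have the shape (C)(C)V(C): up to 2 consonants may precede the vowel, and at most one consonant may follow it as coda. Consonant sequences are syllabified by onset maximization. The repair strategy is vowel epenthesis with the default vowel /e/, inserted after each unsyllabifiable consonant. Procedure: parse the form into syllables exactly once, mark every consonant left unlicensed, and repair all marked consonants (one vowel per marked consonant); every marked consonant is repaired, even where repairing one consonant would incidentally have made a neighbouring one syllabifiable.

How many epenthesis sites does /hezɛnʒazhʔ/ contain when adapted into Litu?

The unsyllabifiable consonants are /h/, /ʔ/; each receives one epenthetic vowel.

2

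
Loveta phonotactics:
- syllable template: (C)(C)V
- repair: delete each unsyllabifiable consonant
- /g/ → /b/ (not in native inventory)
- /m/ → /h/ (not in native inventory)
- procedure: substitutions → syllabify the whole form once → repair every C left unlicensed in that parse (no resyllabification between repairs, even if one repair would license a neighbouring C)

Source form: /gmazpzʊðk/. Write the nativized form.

Substitution: /g/ → /b/, /m/ → /h/, giving /bhazpzʊðk/.
Under (C)(C)V, the unsyllabifiable consonants are /z/, /ð/, /k/ (no codas are permitted; onsets may contain at most 2 consonants).
Deleting the stranded consonants removes /z/, /ð/, /k/.

bhapzʊ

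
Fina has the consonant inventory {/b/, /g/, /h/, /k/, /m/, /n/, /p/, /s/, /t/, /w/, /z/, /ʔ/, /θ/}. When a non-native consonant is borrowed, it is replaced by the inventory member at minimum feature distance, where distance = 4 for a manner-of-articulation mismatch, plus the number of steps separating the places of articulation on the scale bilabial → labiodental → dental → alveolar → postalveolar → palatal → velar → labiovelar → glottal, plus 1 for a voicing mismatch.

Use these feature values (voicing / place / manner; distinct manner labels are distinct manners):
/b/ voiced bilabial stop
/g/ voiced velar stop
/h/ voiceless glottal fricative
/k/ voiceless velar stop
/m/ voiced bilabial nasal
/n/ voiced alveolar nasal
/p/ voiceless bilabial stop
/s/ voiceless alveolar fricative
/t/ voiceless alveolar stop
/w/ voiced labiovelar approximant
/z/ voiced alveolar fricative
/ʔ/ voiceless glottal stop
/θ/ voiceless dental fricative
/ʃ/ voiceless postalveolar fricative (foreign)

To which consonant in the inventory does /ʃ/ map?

s

/s/ is closest: same manner (fricative), place distance 1 (postalveolar→alveolar), same voicing; total 1. Next closest is /z/ at distance 2.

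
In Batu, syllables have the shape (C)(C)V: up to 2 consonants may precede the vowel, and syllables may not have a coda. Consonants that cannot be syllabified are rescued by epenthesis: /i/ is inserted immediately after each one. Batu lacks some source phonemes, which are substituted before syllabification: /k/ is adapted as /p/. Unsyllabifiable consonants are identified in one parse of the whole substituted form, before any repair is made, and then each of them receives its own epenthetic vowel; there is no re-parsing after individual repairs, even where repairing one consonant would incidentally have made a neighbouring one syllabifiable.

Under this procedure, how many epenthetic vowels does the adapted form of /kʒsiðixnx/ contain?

4

After substitution the input is /pʒsiðixnx/.
The unsyllabifiable consonants are /p/, /x/, /n/, /x/; each receives one epenthetic vowel.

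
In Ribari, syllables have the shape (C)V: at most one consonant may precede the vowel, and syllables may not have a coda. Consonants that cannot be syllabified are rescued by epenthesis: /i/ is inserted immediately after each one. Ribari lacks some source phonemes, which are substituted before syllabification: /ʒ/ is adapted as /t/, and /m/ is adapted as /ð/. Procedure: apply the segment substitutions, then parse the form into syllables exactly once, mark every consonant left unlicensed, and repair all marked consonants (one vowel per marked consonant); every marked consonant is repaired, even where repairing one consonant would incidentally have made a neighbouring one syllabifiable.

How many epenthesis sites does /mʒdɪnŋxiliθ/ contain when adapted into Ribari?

5

After substitution the input is /ðtdɪnŋxiliθ/.
The unsyllabifiable consonants are /ð/, /t/, /n/, /ŋ/, /θ/; each receives one epenthetic vowel.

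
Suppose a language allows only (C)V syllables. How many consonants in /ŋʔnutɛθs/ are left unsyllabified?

4

Syllabifying with onset maximization leaves /ŋ/, /ʔ/, /θ/, /s/ stranded (no codas are permitted; onsets are limited to one consonant).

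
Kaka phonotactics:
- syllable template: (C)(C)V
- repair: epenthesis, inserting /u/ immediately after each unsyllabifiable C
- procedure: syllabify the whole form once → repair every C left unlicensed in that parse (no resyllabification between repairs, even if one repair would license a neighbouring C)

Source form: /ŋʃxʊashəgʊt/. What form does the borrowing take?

The consonants /ŋ/, /t/ cannot be parsed into a legal (C)(C)V syllable (no codas are permitted; onsets may contain at most 2 consonants).
Inserting the epenthetic vowel yields /ŋ/ → /ŋu/, /t/ → /tu/.

ŋuʃxʊashəgʊtu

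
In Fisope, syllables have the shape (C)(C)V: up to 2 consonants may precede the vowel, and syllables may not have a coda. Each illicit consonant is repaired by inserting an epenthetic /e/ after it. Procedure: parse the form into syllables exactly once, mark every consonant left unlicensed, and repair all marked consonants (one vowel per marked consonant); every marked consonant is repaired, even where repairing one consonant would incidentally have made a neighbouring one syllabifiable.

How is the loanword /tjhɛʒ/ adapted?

tejhɛʒe

The consonants /t/, /ʒ/ cannot be parsed into a legal (C)(C)V syllable (no codas are permitted; onsets may contain at most 2 consonants).
Epenthesis after each stranded consonant: /t/ → /te/, /ʒ/ → /ʒe/.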